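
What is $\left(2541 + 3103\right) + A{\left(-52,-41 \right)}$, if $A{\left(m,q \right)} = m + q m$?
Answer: $7724$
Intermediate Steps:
$A{\left(m,q \right)} = m + m q$
$\left(2541 + 3103\right) + A{\left(-52,-41 \right)} = \left(2541 + 3103\right) - 52 \left(1 - 41\right) = 5644 - -2080 = 5644 + 2080 = 7724$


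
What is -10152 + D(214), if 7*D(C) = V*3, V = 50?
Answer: -70914/7 ≈ -10131.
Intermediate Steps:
D(C) = 150/7 (D(C) = (50*3)/7 = (1/7)*150 = 150/7)
-10152 + D(214) = -10152 + 150/7 = -70914/7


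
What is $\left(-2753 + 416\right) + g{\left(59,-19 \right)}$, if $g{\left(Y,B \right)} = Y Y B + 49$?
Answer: $-68427$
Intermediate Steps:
$g{\left(Y,B \right)} = 49 + B Y^{2}$ ($g{\left(Y,B \right)} = Y^{2} B + 49 = B Y^{2} + 49 = 49 + B Y^{2}$)
$\left(-2753 + 416\right) + g{\left(59,-19 \right)} = \left(-2753 + 416\right) + \left(49 - 19 \cdot 59^{2}\right) = -2337 + \left(49 - 66139\right) = -2337 - 66090 = -68427$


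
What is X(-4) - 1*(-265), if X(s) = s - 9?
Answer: 252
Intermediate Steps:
X(s) = -9 + s
X(-4) - 1*(-265) = (-9 - 4) - 1*(-265) = -13 + 265 = 252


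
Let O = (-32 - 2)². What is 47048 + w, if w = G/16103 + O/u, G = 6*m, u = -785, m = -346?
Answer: 594706701312/12640855 ≈ 47046.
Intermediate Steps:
G = -2076 (G = 6*(-346) = -2076)
O = 1156 (O = (-34)² = 1156)
w = -20244728/12640855 (w = -2076/16103 + 1156/(-785) = -2076*1/16103 + 1156*(-1/785) = -2076/16103 - 1156/785 = -20244728/12640855 ≈ -1.6015)
47048 + w = 47048 - 20244728/12640855 = 594706701312/12640855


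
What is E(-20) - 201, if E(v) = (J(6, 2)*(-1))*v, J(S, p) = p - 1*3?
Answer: -221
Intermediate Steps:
J(S, p) = -3 + p (J(S, p) = p - 3 = -3 + p)
E(v) = v (E(v) = ((-3 + 2)*(-1))*v = (-1*(-1))*v = 1*v = v)
E(-20) - 201 = -20 - 201 = -221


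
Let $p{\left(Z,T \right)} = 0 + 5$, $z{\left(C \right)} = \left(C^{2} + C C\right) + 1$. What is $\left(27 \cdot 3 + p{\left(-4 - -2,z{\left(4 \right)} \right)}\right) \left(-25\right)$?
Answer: $-2150$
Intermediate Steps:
$z{\left(C \right)} = 1 + 2 C^{2}$ ($z{\left(C \right)} = \left(C^{2} + C^{2}\right) + 1 = 2 C^{2} + 1 = 1 + 2 C^{2}$)
$p{\left(Z,T \right)} = 5$
$\left(27 \cdot 3 + p{\left(-4 - -2,z{\left(4 \right)} \right)}\right) \left(-25\right) = \left(27 \cdot 3 + 5\right) \left(-25\right) = \left(81 + 5\right) \left(-25\right) = 86 \left(-25\right) = -2150$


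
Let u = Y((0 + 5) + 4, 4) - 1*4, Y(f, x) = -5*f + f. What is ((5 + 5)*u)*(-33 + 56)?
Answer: -9200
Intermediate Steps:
Y(f, x) = -4*f
u = -40 (u = -4*((0 + 5) + 4) - 1*4 = -4*(5 + 4) - 4 = -4*9 - 4 = -36 - 4 = -40)
((5 + 5)*u)*(-33 + 56) = ((5 + 5)*(-40))*(-33 + 56) = (10*(-40))*23 = -400*23 = -9200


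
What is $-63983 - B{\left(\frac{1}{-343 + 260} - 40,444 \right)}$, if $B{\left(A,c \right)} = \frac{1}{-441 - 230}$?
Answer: $- \frac{42932592}{671} \approx -63983.0$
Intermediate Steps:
$B{\left(A,c \right)} = - \frac{1}{671}$ ($B{\left(A,c \right)} = \frac{1}{-671} = - \frac{1}{671}$)
$-63983 - B{\left(\frac{1}{-343 + 260} - 40,444 \right)} = -63983 - - \frac{1}{671} = -63983 + \frac{1}{671} = - \frac{42932592}{671}$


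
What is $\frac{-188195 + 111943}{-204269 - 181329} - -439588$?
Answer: $\frac{84752164938}{192799} \approx 4.3959 \cdot 10^{5}$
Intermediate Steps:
$\frac{-188195 + 111943}{-204269 - 181329} - -439588 = - \frac{76252}{-385598} + 439588 = \left(-76252\right) \left(- \frac{1}{385598}\right) + 439588 = \frac{38126}{192799} + 439588 = \frac{84752164938}{192799}$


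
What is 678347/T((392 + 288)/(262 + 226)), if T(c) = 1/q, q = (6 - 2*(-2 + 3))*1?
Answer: 2713388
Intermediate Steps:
q = 4 (q = (6 - 2*1)*1 = (6 - 2)*1 = 4*1 = 4)
T(c) = ¼ (T(c) = 1/4 = ¼)
678347/T((392 + 288)/(262 + 226)) = 678347/(¼) = 678347*4 = 2713388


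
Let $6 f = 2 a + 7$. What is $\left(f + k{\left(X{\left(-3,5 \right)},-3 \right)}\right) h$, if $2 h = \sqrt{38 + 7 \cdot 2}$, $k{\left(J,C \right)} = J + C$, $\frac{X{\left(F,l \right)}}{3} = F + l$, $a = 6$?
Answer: $\frac{37 \sqrt{13}}{6} \approx 22.234$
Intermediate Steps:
$X{\left(F,l \right)} = 3 F + 3 l$ ($X{\left(F,l \right)} = 3 \left(F + l\right) = 3 F + 3 l$)
$k{\left(J,C \right)} = C + J$
$f = \frac{19}{6}$ ($f = \frac{2 \cdot 6 + 7}{6} = \frac{12 + 7}{6} = \frac{1}{6} \cdot 19 = \frac{19}{6} \approx 3.1667$)
$h = \sqrt{13}$ ($h = \frac{\sqrt{38 + 7 \cdot 2}}{2} = \frac{\sqrt{38 + 14}}{2} = \frac{\sqrt{52}}{2} = \frac{2 \sqrt{13}}{2} = \sqrt{13} \approx 3.6056$)
$\left(f + k{\left(X{\left(-3,5 \right)},-3 \right)}\right) h = \left(\frac{19}{6} + \left(-3 + \left(3 \left(-3\right) + 3 \cdot 5\right)\right)\right) \sqrt{13} = \left(\frac{19}{6} + \left(-3 + \left(-9 + 15\right)\right)\right) \sqrt{13} = \left(\frac{19}{6} + \left(-3 + 6\right)\right) \sqrt{13} = \left(\frac{19}{6} + 3\right) \sqrt{13} = \frac{37 \sqrt{13}}{6}$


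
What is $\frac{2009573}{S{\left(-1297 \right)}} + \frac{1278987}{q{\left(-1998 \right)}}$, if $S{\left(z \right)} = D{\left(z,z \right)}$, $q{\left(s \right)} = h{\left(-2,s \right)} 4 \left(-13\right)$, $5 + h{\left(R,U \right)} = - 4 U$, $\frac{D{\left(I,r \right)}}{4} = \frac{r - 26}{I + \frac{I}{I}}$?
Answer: $\frac{204396409989}{415324} \approx 4.9214 \cdot 10^{5}$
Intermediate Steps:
$D{\left(I,r \right)} = \frac{4 \left(-26 + r\right)}{1 + I}$ ($D{\left(I,r \right)} = 4 \frac{r - 26}{I + \frac{I}{I}} = 4 \frac{-26 + r}{I + 1} = 4 \frac{-26 + r}{1 + I} = \frac{4 \left(-26 + r\right)}{1 + I}$)
$h{\left(R,U \right)} = -5 - 4 U$
$q{\left(s \right)} = 260 + 208 s$ ($q{\left(s \right)} = \left(-5 - 4 s\right) 4 \left(-13\right) = \left(-20 - 16 s\right) \left(-13\right) = 260 + 208 s$)
$S{\left(z \right)} = \frac{4 \left(-26 + z\right)}{1 + z}$
$\frac{2009573}{S{\left(-1297 \right)}} + \frac{1278987}{q{\left(-1998 \right)}} = \frac{2009573}{4 \frac{1}{1 - 1297} \left(-26 - 1297\right)} + \frac{1278987}{260 + 208 \left(-1998\right)} = \frac{2009573}{4 \frac{1}{-1296} \left(-1323\right)} + \frac{1278987}{260 - 415584} = \frac{2009573}{4 \left(- \frac{1}{1296}\right) \left(-1323\right)} + \frac{1278987}{-415324} = \frac{2009573}{\frac{49}{12}} + 1278987 \left(- \frac{1}{415324}\right) = 2009573 \cdot \frac{12}{49} - \frac{1278987}{415324} = \frac{24114876}{49} - \frac{1278987}{415324} = \frac{204396409989}{415324}$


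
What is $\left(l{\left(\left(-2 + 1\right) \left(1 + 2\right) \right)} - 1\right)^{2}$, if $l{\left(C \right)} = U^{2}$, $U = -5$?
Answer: $576$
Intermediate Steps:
$l{\left(C \right)} = 25$ ($l{\left(C \right)} = \left(-5\right)^{2} = 25$)
$\left(l{\left(\left(-2 + 1\right) \left(1 + 2\right) \right)} - 1\right)^{2} = \left(25 - 1\right)^{2} = 24^{2} = 576$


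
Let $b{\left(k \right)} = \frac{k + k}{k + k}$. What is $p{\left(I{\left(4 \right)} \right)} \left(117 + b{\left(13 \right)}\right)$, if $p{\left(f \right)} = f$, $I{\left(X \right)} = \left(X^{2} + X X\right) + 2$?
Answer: $4012$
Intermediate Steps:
$b{\left(k \right)} = 1$ ($b{\left(k \right)} = \frac{2 k}{2 k} = 2 k \frac{1}{2 k} = 1$)
$I{\left(X \right)} = 2 + 2 X^{2}$ ($I{\left(X \right)} = \left(X^{2} + X^{2}\right) + 2 = 2 X^{2} + 2 = 2 + 2 X^{2}$)
$p{\left(I{\left(4 \right)} \right)} \left(117 + b{\left(13 \right)}\right) = \left(2 + 2 \cdot 4^{2}\right) \left(117 + 1\right) = \left(2 + 2 \cdot 16\right) 118 = \left(2 + 32\right) 118 = 34 \cdot 118 = 4012$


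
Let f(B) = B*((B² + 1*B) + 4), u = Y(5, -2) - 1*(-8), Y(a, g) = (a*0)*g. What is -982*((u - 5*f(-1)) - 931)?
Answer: 886746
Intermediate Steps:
Y(a, g) = 0 (Y(a, g) = 0*g = 0)
u = 8 (u = 0 - 1*(-8) = 0 + 8 = 8)
f(B) = B*(4 + B + B²) (f(B) = B*((B² + B) + 4) = B*((B + B²) + 4) = B*(4 + B + B²))
-982*((u - 5*f(-1)) - 931) = -982*((8 - (-5)*(4 - 1 + (-1)²)) - 931) = -982*((8 - (-5)*(4 - 1 + 1)) - 931) = -982*((8 - (-5)*4) - 931) = -982*((8 - 5*(-4)) - 931) = -982*((8 + 20) - 931) = -982*(28 - 931) = -982*(-903) = 886746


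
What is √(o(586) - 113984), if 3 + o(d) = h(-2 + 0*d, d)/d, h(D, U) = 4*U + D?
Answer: 6*I*√271814635/293 ≈ 337.61*I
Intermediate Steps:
h(D, U) = D + 4*U
o(d) = -3 + (-2 + 4*d)/d (o(d) = -3 + ((-2 + 0*d) + 4*d)/d = -3 + ((-2 + 0) + 4*d)/d = -3 + (-2 + 4*d)/d)
√(o(586) - 113984) = √((-2 + 586)/586 - 113984) = √((1/586)*584 - 113984) = √(292/293 - 113984) = √(-33397020/293) = 6*I*√271814635/293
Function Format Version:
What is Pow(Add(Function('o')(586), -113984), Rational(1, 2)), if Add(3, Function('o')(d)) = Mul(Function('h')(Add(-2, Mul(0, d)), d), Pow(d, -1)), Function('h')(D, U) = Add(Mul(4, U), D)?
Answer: Mul(Rational(6, 293), I, Pow(271814635, Rational(1, 2))) ≈ Mul(337.61, I)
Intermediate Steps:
Function('h')(D, U) = Add(D, Mul(4, U))
Function('o')(d) = Add(-3, Mul(Pow(d, -1), Add(-2, Mul(4, d)))) (Function('o')(d) = Add(-3, Mul(Add(Add(-2, Mul(0, d)), Mul(4, d)), Pow(d, -1))) = Add(-3, Mul(Add(Add(-2, 0), Mul(4, d)), Pow(d, -1))) = Add(-3, Mul(Add(-2, Mul(4, d)), Pow(d, -1))) = Add(-3, Mul(Pow(d, -1), Add(-2, Mul(4, d)))))
Pow(Add(Function('o')(586), -113984), Rational(1, 2)) = Pow(Add(Mul(Pow(586, -1), Add(-2, 586)), -113984), Rational(1, 2)) = Pow(Add(Mul(Rational(1, 586), 584), -113984), Rational(1, 2)) = Pow(Add(Rational(292, 293), -113984), Rational(1, 2)) = Pow(Rational(-33397020, 293), Rational(1, 2)) = Mul(Rational(6, 293), I, Pow(271814635, Rational(1, 2)))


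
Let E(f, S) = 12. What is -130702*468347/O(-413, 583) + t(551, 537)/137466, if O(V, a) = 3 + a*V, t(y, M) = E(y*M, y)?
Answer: 701235712484843/2758209468 ≈ 2.5424e+5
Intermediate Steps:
t(y, M) = 12
O(V, a) = 3 + V*a
-130702*468347/O(-413, 583) + t(551, 537)/137466 = -130702*468347/(3 - 413*583) + 12/137466 = -130702*468347/(3 - 240779) + 12*(1/137466) = -130702/((-240776*1/468347)) + 2/22911 = -130702/(-240776/468347) + 2/22911 = -130702*(-468347/240776) + 2/22911 = 30606944797/120388 + 2/22911 = 701235712484843/2758209468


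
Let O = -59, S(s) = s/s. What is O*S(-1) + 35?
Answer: -24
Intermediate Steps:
S(s) = 1
O*S(-1) + 35 = -59*1 + 35 = -59 + 35 = -24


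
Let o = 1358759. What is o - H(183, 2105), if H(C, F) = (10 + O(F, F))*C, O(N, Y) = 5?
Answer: 1356014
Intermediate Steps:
H(C, F) = 15*C (H(C, F) = (10 + 5)*C = 15*C)
o - H(183, 2105) = 1358759 - 15*183 = 1358759 - 1*2745 = 1358759 - 2745 = 1356014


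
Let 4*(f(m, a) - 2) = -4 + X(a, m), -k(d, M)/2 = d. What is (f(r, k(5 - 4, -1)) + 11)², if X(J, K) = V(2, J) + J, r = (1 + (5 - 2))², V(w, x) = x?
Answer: 121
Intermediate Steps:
k(d, M) = -2*d
r = 16 (r = (1 + 3)² = 4² = 16)
X(J, K) = 2*J (X(J, K) = J + J = 2*J)
f(m, a) = 1 + a/2 (f(m, a) = 2 + (-4 + 2*a)/4 = 2 + (-1 + a/2) = 1 + a/2)
(f(r, k(5 - 4, -1)) + 11)² = ((1 + (-2*(5 - 4))/2) + 11)² = ((1 + (-2*1)/2) + 11)² = ((1 + (½)*(-2)) + 11)² = ((1 - 1) + 11)² = (0 + 11)² = 11² = 121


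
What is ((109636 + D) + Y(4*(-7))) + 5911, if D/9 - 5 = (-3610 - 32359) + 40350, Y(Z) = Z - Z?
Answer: 155021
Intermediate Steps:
Y(Z) = 0
D = 39474 (D = 45 + 9*((-3610 - 32359) + 40350) = 45 + 9*(-35969 + 40350) = 45 + 9*4381 = 45 + 39429 = 39474)
((109636 + D) + Y(4*(-7))) + 5911 = ((109636 + 39474) + 0) + 5911 = (149110 + 0) + 5911 = 149110 + 5911 = 155021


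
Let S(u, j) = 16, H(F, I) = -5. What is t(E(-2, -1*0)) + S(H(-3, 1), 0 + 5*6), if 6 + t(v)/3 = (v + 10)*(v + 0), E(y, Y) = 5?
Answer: 223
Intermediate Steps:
t(v) = -18 + 3*v*(10 + v) (t(v) = -18 + 3*((v + 10)*(v + 0)) = -18 + 3*((10 + v)*v) = -18 + 3*(v*(10 + v)) = -18 + 3*v*(10 + v))
t(E(-2, -1*0)) + S(H(-3, 1), 0 + 5*6) = (-18 + 3*5² + 30*5) + 16 = (-18 + 3*25 + 150) + 16 = (-18 + 75 + 150) + 16 = 207 + 16 = 223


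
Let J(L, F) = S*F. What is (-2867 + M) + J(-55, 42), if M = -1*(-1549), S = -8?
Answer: -1654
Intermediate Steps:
J(L, F) = -8*F
M = 1549
(-2867 + M) + J(-55, 42) = (-2867 + 1549) - 8*42 = -1318 - 336 = -1654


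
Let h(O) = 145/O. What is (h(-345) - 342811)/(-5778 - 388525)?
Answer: 23653988/27206907 ≈ 0.86941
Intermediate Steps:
(h(-345) - 342811)/(-5778 - 388525) = (145/(-345) - 342811)/(-5778 - 388525) = (145*(-1/345) - 342811)/(-394303) = (-29/69 - 342811)*(-1/394303) = -23653988/69*(-1/394303) = 23653988/27206907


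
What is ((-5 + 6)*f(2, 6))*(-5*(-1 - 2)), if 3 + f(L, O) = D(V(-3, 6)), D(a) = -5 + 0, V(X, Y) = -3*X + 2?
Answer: -120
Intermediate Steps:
V(X, Y) = 2 - 3*X
D(a) = -5
f(L, O) = -8 (f(L, O) = -3 - 5 = -8)
((-5 + 6)*f(2, 6))*(-5*(-1 - 2)) = ((-5 + 6)*(-8))*(-5*(-1 - 2)) = (1*(-8))*(-5*(-3)) = -8*15 = -120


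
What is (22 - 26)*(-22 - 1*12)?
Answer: 136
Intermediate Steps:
(22 - 26)*(-22 - 1*12) = -4*(-22 - 12) = -4*(-34) = 136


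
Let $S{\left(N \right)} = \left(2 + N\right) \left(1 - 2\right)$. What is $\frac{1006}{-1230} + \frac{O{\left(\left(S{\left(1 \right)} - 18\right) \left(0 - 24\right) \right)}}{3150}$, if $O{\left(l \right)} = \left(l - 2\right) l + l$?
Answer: $\frac{244961}{3075} \approx 79.662$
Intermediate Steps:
$S{\left(N \right)} = -2 - N$ ($S{\left(N \right)} = \left(2 + N\right) \left(-1\right) = -2 - N$)
$O{\left(l \right)} = l + l \left(-2 + l\right)$ ($O{\left(l \right)} = \left(l - 2\right) l + l = \left(-2 + l\right) l + l = l \left(-2 + l\right) + l = l + l \left(-2 + l\right)$)
$\frac{1006}{-1230} + \frac{O{\left(\left(S{\left(1 \right)} - 18\right) \left(0 - 24\right) \right)}}{3150} = \frac{1006}{-1230} + \frac{\left(\left(-2 - 1\right) - 18\right) \left(0 - 24\right) \left(-1 + \left(\left(-2 - 1\right) - 18\right) \left(0 - 24\right)\right)}{3150} = 1006 \left(- \frac{1}{1230}\right) + \left(\left(-2 - 1\right) - 18\right) \left(-24\right) \left(-1 + \left(\left(-2 - 1\right) - 18\right) \left(-24\right)\right) \frac{1}{3150} = - \frac{503}{615} + \left(-3 - 18\right) \left(-24\right) \left(-1 + \left(-3 - 18\right) \left(-24\right)\right) \frac{1}{3150} = - \frac{503}{615} + \left(-21\right) \left(-24\right) \left(-1 - -504\right) \frac{1}{3150} = - \frac{503}{615} + 504 \left(-1 + 504\right) \frac{1}{3150} = - \frac{503}{615} + 504 \cdot 503 \cdot \frac{1}{3150} = - \frac{503}{615} + 253512 \cdot \frac{1}{3150} = - \frac{503}{615} + \frac{2012}{25} = \frac{244961}{3075}$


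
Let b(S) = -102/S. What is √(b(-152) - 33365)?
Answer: I*√48178091/38 ≈ 182.66*I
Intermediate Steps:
√(b(-152) - 33365) = √(-102/(-152) - 33365) = √(-102*(-1/152) - 33365) = √(51/76 - 33365) = √(-2535689/76) = I*√48178091/38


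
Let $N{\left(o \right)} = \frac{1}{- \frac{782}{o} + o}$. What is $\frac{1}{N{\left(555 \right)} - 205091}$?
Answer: $- \frac{307243}{63012773558} \approx -4.8759 \cdot 10^{-6}$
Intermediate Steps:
$N{\left(o \right)} = \frac{1}{o - \frac{782}{o}}$
$\frac{1}{N{\left(555 \right)} - 205091} = \frac{1}{\frac{555}{-782 + 555^{2}} - 205091} = \frac{1}{\frac{555}{-782 + 308025} - 205091} = \frac{1}{\frac{555}{307243} - 205091} = \frac{1}{- \frac{63012773558}{307243}} = - \frac{307243}{63012773558}$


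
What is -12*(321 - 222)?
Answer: -1188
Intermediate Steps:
-12*(321 - 222) = -12*99 = -1188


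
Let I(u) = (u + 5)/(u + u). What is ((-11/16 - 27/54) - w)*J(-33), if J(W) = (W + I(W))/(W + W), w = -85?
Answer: 160175/3872 ≈ 41.367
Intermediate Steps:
I(u) = (5 + u)/(2*u) (I(u) = (5 + u)/((2*u)) = (5 + u)*(1/(2*u)) = (5 + u)/(2*u))
J(W) = (W + (5 + W)/(2*W))/(2*W) (J(W) = (W + (5 + W)/(2*W))/(W + W) = (W + (5 + W)/(2*W))/((2*W)) = (W + (5 + W)/(2*W))*(1/(2*W)) = (W + (5 + W)/(2*W))/(2*W))
((-11/16 - 27/54) - w)*J(-33) = ((-11/16 - 27/54) - 1*(-85))*((¼)*(5 - 33 + 2*(-33)²)/(-33)²) = ((-11*1/16 - 27*1/54) + 85)*((¼)*(1/1089)*(5 - 33 + 2*1089)) = ((-11/16 - ½) + 85)*((¼)*(1/1089)*(5 - 33 + 2178)) = (-19/16 + 85)*((¼)*(1/1089)*2150) = (1341/16)*(1075/2178) = 160175/3872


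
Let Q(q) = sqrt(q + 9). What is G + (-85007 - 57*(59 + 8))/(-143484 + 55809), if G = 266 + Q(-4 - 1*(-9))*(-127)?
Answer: 23410376/87675 - 127*sqrt(14) ≈ -208.18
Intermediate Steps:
Q(q) = sqrt(9 + q)
G = 266 - 127*sqrt(14) (G = 266 + sqrt(9 + (-4 - 1*(-9)))*(-127) = 266 + sqrt(9 + (-4 + 9))*(-127) = 266 + sqrt(9 + 5)*(-127) = 266 + sqrt(14)*(-127) = 266 - 127*sqrt(14) ≈ -209.19)
G + (-85007 - 57*(59 + 8))/(-143484 + 55809) = (266 - 127*sqrt(14)) + (-85007 - 57*(59 + 8))/(-143484 + 55809) = (266 - 127*sqrt(14)) + (-85007 - 57*67)/(-87675) = (266 - 127*sqrt(14)) + (-85007 - 3819)*(-1/87675) = (266 - 127*sqrt(14)) - 88826*(-1/87675) = (266 - 127*sqrt(14)) + 88826/87675 = 23410376/87675 - 127*sqrt(14)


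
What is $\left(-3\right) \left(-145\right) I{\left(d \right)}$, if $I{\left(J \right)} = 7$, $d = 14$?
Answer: $3045$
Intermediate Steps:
$\left(-3\right) \left(-145\right) I{\left(d \right)} = \left(-3\right) \left(-145\right) 7 = 435 \cdot 7 = 3045$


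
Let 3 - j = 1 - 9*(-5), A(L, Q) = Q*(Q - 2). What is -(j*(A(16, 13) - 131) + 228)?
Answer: 288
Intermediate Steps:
A(L, Q) = Q*(-2 + Q)
j = -43 (j = 3 - (1 - 9*(-5)) = 3 - (1 + 45) = 3 - 1*46 = 3 - 46 = -43)
-(j*(A(16, 13) - 131) + 228) = -(-43*(13*(-2 + 13) - 131) + 228) = -(-43*(13*11 - 131) + 228) = -(-43*(143 - 131) + 228) = -(-43*12 + 228) = -(-516 + 228) = -1*(-288) = 288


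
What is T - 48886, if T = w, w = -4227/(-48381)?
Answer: -788383113/16127 ≈ -48886.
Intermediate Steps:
w = 1409/16127 (w = -4227*(-1/48381) = 1409/16127 ≈ 0.087369)
T = 1409/16127 ≈ 0.087369
T - 48886 = 1409/16127 - 48886 = -788383113/16127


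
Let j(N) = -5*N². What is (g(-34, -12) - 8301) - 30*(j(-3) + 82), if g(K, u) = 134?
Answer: -9277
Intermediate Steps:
(g(-34, -12) - 8301) - 30*(j(-3) + 82) = (134 - 8301) - 30*(-5*(-3)² + 82) = -8167 - 30*(-5*9 + 82) = -8167 - 30*(-45 + 82) = -8167 - 30*37 = -8167 - 1110 = -9277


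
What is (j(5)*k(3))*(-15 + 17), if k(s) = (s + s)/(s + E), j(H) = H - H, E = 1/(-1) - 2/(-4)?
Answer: 0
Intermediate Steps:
E = -½ (E = 1*(-1) - 2*(-¼) = -1 + ½ = -½ ≈ -0.50000)
j(H) = 0
k(s) = 2*s/(-½ + s) (k(s) = (s + s)/(s - ½) = (2*s)/(-½ + s) = 2*s/(-½ + s))
(j(5)*k(3))*(-15 + 17) = (0*(4*3/(-1 + 2*3)))*(-15 + 17) = (0*(4*3/(-1 + 6)))*2 = (0*(4*3/5))*2 = (0*(4*3*(⅕)))*2 = (0*(12/5))*2 = 0*2 = 0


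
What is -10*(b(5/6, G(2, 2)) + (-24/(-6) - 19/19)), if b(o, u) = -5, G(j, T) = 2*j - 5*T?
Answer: 20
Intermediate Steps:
G(j, T) = -5*T + 2*j
-10*(b(5/6, G(2, 2)) + (-24/(-6) - 19/19)) = -10*(-5 + (-24/(-6) - 19/19)) = -10*(-5 + (-24*(-⅙) - 19*1/19)) = -10*(-5 + (4 - 1)) = -10*(-5 + 3) = -10*(-2) = 20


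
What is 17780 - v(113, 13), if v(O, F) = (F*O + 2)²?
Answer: -2146061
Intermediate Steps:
v(O, F) = (2 + F*O)²
17780 - v(113, 13) = 17780 - (2 + 13*113)² = 17780 - (2 + 1469)² = 17780 - 1*1471² = 17780 - 1*2163841 = 17780 - 2163841 = -2146061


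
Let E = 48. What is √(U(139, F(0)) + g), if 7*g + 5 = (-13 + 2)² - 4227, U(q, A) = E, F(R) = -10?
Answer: 5*I*√1057/7 ≈ 23.223*I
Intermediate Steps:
U(q, A) = 48
g = -4111/7 (g = -5/7 + ((-13 + 2)² - 4227)/7 = -5/7 + ((-11)² - 4227)/7 = -5/7 + (121 - 4227)/7 = -5/7 + (⅐)*(-4106) = -5/7 - 4106/7 = -4111/7 ≈ -587.29)
√(U(139, F(0)) + g) = √(48 - 4111/7) = √(-3775/7) = 5*I*√1057/7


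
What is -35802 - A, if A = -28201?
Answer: -7601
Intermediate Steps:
-35802 - A = -35802 - 1*(-28201) = -35802 + 28201 = -7601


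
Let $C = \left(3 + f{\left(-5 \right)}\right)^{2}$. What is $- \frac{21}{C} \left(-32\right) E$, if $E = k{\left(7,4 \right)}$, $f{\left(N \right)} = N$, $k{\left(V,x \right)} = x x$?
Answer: $2688$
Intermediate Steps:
$k{\left(V,x \right)} = x^{2}$
$C = 4$ ($C = \left(3 - 5\right)^{2} = \left(-2\right)^{2} = 4$)
$E = 16$ ($E = 4^{2} = 16$)
$- \frac{21}{C} \left(-32\right) E = - \frac{21}{4} \left(-32\right) 16 = \left(-21\right) \frac{1}{4} \left(-32\right) 16 = \left(- \frac{21}{4}\right) \left(-32\right) 16 = 168 \cdot 16 = 2688$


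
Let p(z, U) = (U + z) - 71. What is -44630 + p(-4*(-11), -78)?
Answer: -44735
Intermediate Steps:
p(z, U) = -71 + U + z
-44630 + p(-4*(-11), -78) = -44630 + (-71 - 78 - 4*(-11)) = -44630 + (-71 - 78 + 44) = -44630 - 105 = -44735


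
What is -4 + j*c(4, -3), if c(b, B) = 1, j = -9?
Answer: -13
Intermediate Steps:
-4 + j*c(4, -3) = -4 - 9*1 = -4 - 9 = -13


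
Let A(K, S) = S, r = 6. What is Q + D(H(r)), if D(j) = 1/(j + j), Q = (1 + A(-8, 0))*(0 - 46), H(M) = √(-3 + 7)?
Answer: -183/4 ≈ -45.750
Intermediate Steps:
H(M) = 2 (H(M) = √4 = 2)
Q = -46 (Q = (1 + 0)*(0 - 46) = 1*(-46) = -46)
D(j) = 1/(2*j)
Q + D(H(r)) = -46 + (½)/2 = -46 + (½)*(½) = -46 + ¼ = -183/4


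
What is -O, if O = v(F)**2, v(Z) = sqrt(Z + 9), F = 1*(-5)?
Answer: -4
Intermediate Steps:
F = -5
v(Z) = sqrt(9 + Z)
O = 4 (O = (sqrt(9 - 5))**2 = (sqrt(4))**2 = 2**2 = 4)
-O = -1*4 = -4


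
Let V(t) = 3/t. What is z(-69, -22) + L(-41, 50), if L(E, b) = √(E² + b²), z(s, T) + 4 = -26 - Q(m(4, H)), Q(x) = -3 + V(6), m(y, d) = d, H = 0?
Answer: -55/2 + √4181 ≈ 37.161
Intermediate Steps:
Q(x) = -5/2 (Q(x) = -3 + 3/6 = -3 + 3*(⅙) = -3 + ½ = -5/2)
z(s, T) = -55/2 (z(s, T) = -4 + (-26 - 1*(-5/2)) = -4 + (-26 + 5/2) = -4 - 47/2 = -55/2)
z(-69, -22) + L(-41, 50) = -55/2 + √((-41)² + 50²) = -55/2 + √(1681 + 2500) = -55/2 + √4181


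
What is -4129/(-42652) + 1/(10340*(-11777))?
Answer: 62850693321/649239040670 ≈ 0.096807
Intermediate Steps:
-4129/(-42652) + 1/(10340*(-11777)) = -4129*(-1/42652) + (1/10340)*(-1/11777) = 4129/42652 - 1/121774180 = 62850693321/649239040670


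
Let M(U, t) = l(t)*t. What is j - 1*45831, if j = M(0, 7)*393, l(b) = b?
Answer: -26574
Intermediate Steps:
M(U, t) = t² (M(U, t) = t*t = t²)
j = 19257 (j = 7²*393 = 49*393 = 19257)
j - 1*45831 = 19257 - 1*45831 = 19257 - 45831 = -26574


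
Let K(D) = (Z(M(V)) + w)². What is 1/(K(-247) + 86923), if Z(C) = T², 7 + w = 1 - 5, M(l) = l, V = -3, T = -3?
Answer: 1/86927 ≈ 1.1504e-5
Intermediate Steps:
w = -11 (w = -7 + (1 - 5) = -7 - 4 = -11)
Z(C) = 9 (Z(C) = (-3)² = 9)
K(D) = 4 (K(D) = (9 - 11)² = (-2)² = 4)
1/(K(-247) + 86923) = 1/(4 + 86923) = 1/86927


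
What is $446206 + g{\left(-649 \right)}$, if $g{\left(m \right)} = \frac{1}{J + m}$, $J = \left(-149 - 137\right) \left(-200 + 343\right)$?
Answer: $\frac{18538520681}{41547} \approx 4.4621 \cdot 10^{5}$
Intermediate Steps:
$J = -40898$ ($J = \left(-286\right) 143 = -40898$)
$g{\left(m \right)} = \frac{1}{-40898 + m}$
$446206 + g{\left(-649 \right)} = 446206 + \frac{1}{-40898 - 649} = 446206 + \frac{1}{-41547} = 446206 - \frac{1}{41547} = \frac{18538520681}{41547}$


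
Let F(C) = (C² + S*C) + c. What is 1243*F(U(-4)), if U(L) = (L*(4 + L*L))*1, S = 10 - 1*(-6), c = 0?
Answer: 6364160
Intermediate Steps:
S = 16 (S = 10 + 6 = 16)
U(L) = L*(4 + L²) (U(L) = (L*(4 + L²))*1 = L*(4 + L²))
F(C) = C² + 16*C (F(C) = (C² + 16*C) + 0 = C² + 16*C)
1243*F(U(-4)) = 1243*((-4*(4 + (-4)²))*(16 - 4*(4 + (-4)²))) = 1243*((-4*(4 + 16))*(16 - 4*(4 + 16))) = 1243*((-4*20)*(16 - 4*20)) = 1243*(-80*(16 - 80)) = 1243*(-80*(-64)) = 1243*5120 = 6364160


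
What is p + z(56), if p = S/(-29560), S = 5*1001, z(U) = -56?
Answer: -332073/5912 ≈ -56.169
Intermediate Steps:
S = 5005
p = -1001/5912 (p = 5005/(-29560) = 5005*(-1/29560) = -1001/5912 ≈ -0.16932)
p + z(56) = -1001/5912 - 56 = -332073/5912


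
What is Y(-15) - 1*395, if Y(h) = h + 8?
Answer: -402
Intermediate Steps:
Y(h) = 8 + h
Y(-15) - 1*395 = (8 - 15) - 1*395 = -7 - 395 = -402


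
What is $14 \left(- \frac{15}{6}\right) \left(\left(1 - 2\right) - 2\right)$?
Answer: $105$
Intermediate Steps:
$14 \left(- \frac{15}{6}\right) \left(\left(1 - 2\right) - 2\right) = 14 \left(\left(-15\right) \frac{1}{6}\right) \left(-1 - 2\right) = 14 \left(- \frac{5}{2}\right) \left(-3\right) = \left(-35\right) \left(-3\right) = 105$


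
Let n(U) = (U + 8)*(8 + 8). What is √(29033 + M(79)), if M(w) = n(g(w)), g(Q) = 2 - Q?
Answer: √27929 ≈ 167.12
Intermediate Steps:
n(U) = 128 + 16*U (n(U) = (8 + U)*16 = 128 + 16*U)
M(w) = 160 - 16*w (M(w) = 128 + 16*(2 - w) = 128 + (32 - 16*w) = 160 - 16*w)
√(29033 + M(79)) = √(29033 + (160 - 16*79)) = √(29033 + (160 - 1264)) = √(29033 - 1104) = √27929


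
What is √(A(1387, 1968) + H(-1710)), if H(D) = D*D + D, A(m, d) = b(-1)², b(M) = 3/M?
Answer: 9*√36079 ≈ 1709.5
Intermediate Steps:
A(m, d) = 9 (A(m, d) = (3/(-1))² = (3*(-1))² = (-3)² = 9)
H(D) = D + D² (H(D) = D² + D = D + D²)
√(A(1387, 1968) + H(-1710)) = √(9 - 1710*(1 - 1710)) = √(9 - 1710*(-1709)) = √(9 + 2922390) = √2922399 = 9*√36079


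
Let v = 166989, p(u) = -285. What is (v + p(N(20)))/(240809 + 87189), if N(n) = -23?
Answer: 83352/163999 ≈ 0.50825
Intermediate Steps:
(v + p(N(20)))/(240809 + 87189) = (166989 - 285)/(240809 + 87189) = 166704/327998 = 166704*(1/327998) = 83352/163999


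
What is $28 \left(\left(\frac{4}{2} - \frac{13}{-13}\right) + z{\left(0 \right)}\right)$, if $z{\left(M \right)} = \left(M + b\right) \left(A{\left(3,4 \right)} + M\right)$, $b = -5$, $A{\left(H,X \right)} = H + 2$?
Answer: $-616$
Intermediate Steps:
$A{\left(H,X \right)} = 2 + H$
$z{\left(M \right)} = \left(-5 + M\right) \left(5 + M\right)$ ($z{\left(M \right)} = \left(M - 5\right) \left(\left(2 + 3\right) + M\right) = \left(-5 + M\right) \left(5 + M\right)$)
$28 \left(\left(\frac{4}{2} - \frac{13}{-13}\right) + z{\left(0 \right)}\right) = 28 \left(\left(\frac{4}{2} - \frac{13}{-13}\right) - \left(25 - 0^{2}\right)\right) = 28 \left(\left(4 \cdot \frac{1}{2} - -1\right) + \left(-25 + 0\right)\right) = 28 \left(\left(2 + 1\right) - 25\right) = 28 \left(3 - 25\right) = 28 \left(-22\right) = -616$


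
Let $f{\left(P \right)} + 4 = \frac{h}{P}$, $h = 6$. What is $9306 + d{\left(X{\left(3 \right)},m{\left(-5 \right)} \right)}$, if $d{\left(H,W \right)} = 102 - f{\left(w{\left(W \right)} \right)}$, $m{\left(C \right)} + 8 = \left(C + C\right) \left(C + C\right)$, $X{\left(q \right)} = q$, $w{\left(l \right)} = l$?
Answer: $\frac{432949}{46} \approx 9411.9$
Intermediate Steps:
$m{\left(C \right)} = -8 + 4 C^{2}$ ($m{\left(C \right)} = -8 + \left(C + C\right) \left(C + C\right) = -8 + 2 C 2 C = -8 + 4 C^{2}$)
$f{\left(P \right)} = -4 + \frac{6}{P}$
$d{\left(H,W \right)} = 106 - \frac{6}{W}$ ($d{\left(H,W \right)} = 102 - \left(-4 + \frac{6}{W}\right) = 102 + \left(4 - \frac{6}{W}\right) = 106 - \frac{6}{W}$)
$9306 + d{\left(X{\left(3 \right)},m{\left(-5 \right)} \right)} = 9306 + \left(106 - \frac{6}{-8 + 4 \left(-5\right)^{2}}\right) = 9306 + \left(106 - \frac{6}{-8 + 4 \cdot 25}\right) = 9306 + \left(106 - \frac{6}{-8 + 100}\right) = 9306 + \left(106 - \frac{6}{92}\right) = 9306 + \left(106 - \frac{3}{46}\right) = 9306 + \frac{4873}{46} = \frac{432949}{46}$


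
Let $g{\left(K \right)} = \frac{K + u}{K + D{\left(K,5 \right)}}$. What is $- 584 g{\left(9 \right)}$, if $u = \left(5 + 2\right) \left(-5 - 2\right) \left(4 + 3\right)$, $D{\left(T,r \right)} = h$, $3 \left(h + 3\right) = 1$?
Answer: $\frac{585168}{19} \approx 30798.0$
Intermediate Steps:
$h = - \frac{8}{3}$ ($h = -3 + \frac{1}{3} \cdot 1 = -3 + \frac{1}{3} = - \frac{8}{3} \approx -2.6667$)
$D{\left(T,r \right)} = - \frac{8}{3}$
$u = -343$ ($u = 7 \left(-7\right) 7 = \left(-49\right) 7 = -343$)
$g{\left(K \right)} = \frac{-343 + K}{- \frac{8}{3} + K}$ ($g{\left(K \right)} = \frac{K - 343}{K - \frac{8}{3}} = \frac{-343 + K}{- \frac{8}{3} + K}$)
$- 584 g{\left(9 \right)} = - 584 \frac{3 \left(-343 + 9\right)}{-8 + 3 \cdot 9} = - 584 \cdot 3 \frac{1}{-8 + 27} \left(-334\right) = - 584 \cdot 3 \cdot \frac{1}{19} \left(-334\right) = - \frac{584 \left(-1002\right)}{19} = \left(-1\right) \left(- \frac{585168}{19}\right) = \frac{585168}{19}$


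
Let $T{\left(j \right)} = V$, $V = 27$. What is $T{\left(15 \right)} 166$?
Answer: $4482$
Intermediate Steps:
$T{\left(j \right)} = 27$
$T{\left(15 \right)} 166 = 27 \cdot 166 = 4482$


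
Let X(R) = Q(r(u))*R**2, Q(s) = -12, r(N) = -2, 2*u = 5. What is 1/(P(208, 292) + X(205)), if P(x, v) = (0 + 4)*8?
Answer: -1/504268 ≈ -1.9831e-6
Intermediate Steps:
u = 5/2 (u = (1/2)*5 = 5/2 ≈ 2.5000)
X(R) = -12*R**2
P(x, v) = 32 (P(x, v) = 4*8 = 32)
1/(P(208, 292) + X(205)) = 1/(32 - 12*205**2) = 1/(32 - 12*42025) = 1/(32 - 504300) = 1/(-504268) = -1/504268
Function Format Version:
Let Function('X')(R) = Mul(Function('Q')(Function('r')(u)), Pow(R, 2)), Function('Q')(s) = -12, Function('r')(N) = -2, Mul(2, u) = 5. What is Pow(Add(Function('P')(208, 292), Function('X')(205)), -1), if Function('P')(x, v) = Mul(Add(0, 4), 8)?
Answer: Rational(-1, 504268) ≈ -1.9831e-6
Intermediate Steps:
u = Rational(5, 2) (u = Mul(Rational(1, 2), 5) = Rational(5, 2) ≈ 2.5000)
Function('X')(R) = Mul(-12, Pow(R, 2))
Function('P')(x, v) = 32 (Function('P')(x, v) = Mul(4, 8) = 32)
Pow(Add(Function('P')(208, 292), Function('X')(205)), -1) = Pow(Add(32, Mul(-12, Pow(205, 2))), -1) = Pow(Add(32, Mul(-12, 42025)), -1) = Pow(Add(32, -504300), -1) = Pow(-504268, -1) = Rational(-1, 504268)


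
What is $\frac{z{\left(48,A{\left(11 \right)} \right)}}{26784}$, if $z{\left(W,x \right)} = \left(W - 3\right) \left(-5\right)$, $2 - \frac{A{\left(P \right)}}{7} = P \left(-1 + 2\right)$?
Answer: $- \frac{25}{2976} \approx -0.0084005$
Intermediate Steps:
$A{\left(P \right)} = 14 - 7 P$ ($A{\left(P \right)} = 14 - 7 P \left(-1 + 2\right) = 14 - 7 P 1 = 14 - 7 P$)
$z{\left(W,x \right)} = 15 - 5 W$ ($z{\left(W,x \right)} = \left(-3 + W\right) \left(-5\right) = 15 - 5 W$)
$\frac{z{\left(48,A{\left(11 \right)} \right)}}{26784} = \frac{15 - 240}{26784} = \left(15 - 240\right) \frac{1}{26784} = \left(-225\right) \frac{1}{26784} = - \frac{25}{2976}$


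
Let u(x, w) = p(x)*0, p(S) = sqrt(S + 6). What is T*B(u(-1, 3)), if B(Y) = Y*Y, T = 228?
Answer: 0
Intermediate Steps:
p(S) = sqrt(6 + S)
u(x, w) = 0 (u(x, w) = sqrt(6 + x)*0 = 0)
B(Y) = Y**2
T*B(u(-1, 3)) = 228*0**2 = 228*0 = 0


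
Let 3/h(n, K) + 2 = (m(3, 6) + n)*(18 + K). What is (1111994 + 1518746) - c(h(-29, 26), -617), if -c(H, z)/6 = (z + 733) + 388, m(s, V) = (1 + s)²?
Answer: 2633764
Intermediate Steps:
h(n, K) = 3/(-2 + (16 + n)*(18 + K)) (h(n, K) = 3/(-2 + ((1 + 3)² + n)*(18 + K)) = 3/(-2 + (4² + n)*(18 + K)) = 3/(-2 + (16 + n)*(18 + K)))
c(H, z) = -6726 - 6*z (c(H, z) = -6*((z + 733) + 388) = -6*((733 + z) + 388) = -6*(1121 + z) = -6726 - 6*z)
(1111994 + 1518746) - c(h(-29, 26), -617) = (1111994 + 1518746) - (-6726 - 6*(-617)) = 2630740 - (-6726 + 3702) = 2630740 - 1*(-3024) = 2630740 + 3024 = 2633764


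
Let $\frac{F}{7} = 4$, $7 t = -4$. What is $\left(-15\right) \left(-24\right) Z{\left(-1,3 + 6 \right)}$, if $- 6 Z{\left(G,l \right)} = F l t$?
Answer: $8640$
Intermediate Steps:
$t = - \frac{4}{7}$ ($t = \frac{1}{7} \left(-4\right) = - \frac{4}{7} \approx -0.57143$)
$F = 28$ ($F = 7 \cdot 4 = 28$)
$Z{\left(G,l \right)} = \frac{8 l}{3}$ ($Z{\left(G,l \right)} = - \frac{28 l \left(- \frac{4}{7}\right)}{6} = - \frac{\left(-16\right) l}{6} = \frac{8 l}{3}$)
$\left(-15\right) \left(-24\right) Z{\left(-1,3 + 6 \right)} = \left(-15\right) \left(-24\right) \frac{8 \left(3 + 6\right)}{3} = 360 \cdot \frac{8}{3} \cdot 9 = 360 \cdot 24 = 8640$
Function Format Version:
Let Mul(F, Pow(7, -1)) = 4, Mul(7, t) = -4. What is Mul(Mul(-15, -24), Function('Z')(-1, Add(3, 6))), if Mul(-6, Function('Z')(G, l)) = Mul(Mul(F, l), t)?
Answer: 8640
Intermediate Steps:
t = Rational(-4, 7) (t = Mul(Rational(1, 7), -4) = Rational(-4, 7) ≈ -0.57143)
F = 28 (F = Mul(7, 4) = 28)
Function('Z')(G, l) = Mul(Rational(8, 3), l) (Function('Z')(G, l) = Mul(Rational(-1, 6), Mul(Mul(28, l), Rational(-4, 7))) = Mul(Rational(-1, 6), Mul(-16, l)) = Mul(Rational(8, 3), l))
Mul(Mul(-15, -24), Function('Z')(-1, Add(3, 6))) = Mul(Mul(-15, -24), Mul(Rational(8, 3), Add(3, 6))) = Mul(360, Mul(Rational(8, 3), 9)) = Mul(360, 24) = 8640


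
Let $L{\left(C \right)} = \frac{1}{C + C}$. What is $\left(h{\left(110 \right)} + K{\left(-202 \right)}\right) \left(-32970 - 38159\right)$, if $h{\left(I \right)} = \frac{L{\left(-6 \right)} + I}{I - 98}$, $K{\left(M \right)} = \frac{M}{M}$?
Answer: $- \frac{104061727}{144} \approx -7.2265 \cdot 10^{5}$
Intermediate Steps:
$K{\left(M \right)} = 1$
$L{\left(C \right)} = \frac{1}{2 C}$
$h{\left(I \right)} = \frac{- \frac{1}{12} + I}{-98 + I}$ ($h{\left(I \right)} = \frac{\frac{1}{2 \left(-6\right)} + I}{I - 98} = \frac{\frac{1}{2} \left(- \frac{1}{6}\right) + I}{-98 + I} = \frac{- \frac{1}{12} + I}{-98 + I}$)
$\left(h{\left(110 \right)} + K{\left(-202 \right)}\right) \left(-32970 - 38159\right) = \left(\frac{- \frac{1}{12} + 110}{-98 + 110} + 1\right) \left(-32970 - 38159\right) = \left(\frac{1}{12} \cdot \frac{1319}{12} + 1\right) \left(-71129\right) = \left(\frac{1319}{144} + 1\right) \left(-71129\right) = \frac{1463}{144} \left(-71129\right) = - \frac{104061727}{144}$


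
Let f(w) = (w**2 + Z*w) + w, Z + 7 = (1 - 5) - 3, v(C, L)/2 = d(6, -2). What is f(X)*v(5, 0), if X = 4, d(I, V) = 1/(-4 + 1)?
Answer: 24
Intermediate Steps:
d(I, V) = -1/3 (d(I, V) = 1/(-3) = -1/3)
v(C, L) = -2/3 (v(C, L) = 2*(-1/3) = -2/3)
Z = -14 (Z = -7 + ((1 - 5) - 3) = -7 + (-4 - 3) = -7 - 7 = -14)
f(w) = w**2 - 13*w (f(w) = (w**2 - 14*w) + w = w**2 - 13*w)
f(X)*v(5, 0) = (4*(-13 + 4))*(-2/3) = (4*(-9))*(-2/3) = -36*(-2/3) = 24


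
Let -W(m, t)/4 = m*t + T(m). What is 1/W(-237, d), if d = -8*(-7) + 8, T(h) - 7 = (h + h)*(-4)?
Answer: 1/53060 ≈ 1.8847e-5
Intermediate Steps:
T(h) = 7 - 8*h (T(h) = 7 + (h + h)*(-4) = 7 + (2*h)*(-4) = 7 - 8*h)
d = 64 (d = 56 + 8 = 64)
W(m, t) = -28 + 32*m - 4*m*t (W(m, t) = -4*(m*t + (7 - 8*m)) = -4*(7 - 8*m + m*t) = -28 + 32*m - 4*m*t)
1/W(-237, d) = 1/(-28 + 32*(-237) - 4*(-237)*64) = 1/(-28 - 7584 + 60672) = 1/53060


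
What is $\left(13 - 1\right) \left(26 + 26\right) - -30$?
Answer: $654$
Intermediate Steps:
$\left(13 - 1\right) \left(26 + 26\right) - -30 = 12 \cdot 52 + 30 = 624 + 30 = 654$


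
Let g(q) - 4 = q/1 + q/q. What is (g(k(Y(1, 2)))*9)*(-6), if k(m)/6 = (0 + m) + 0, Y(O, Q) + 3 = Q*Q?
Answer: -594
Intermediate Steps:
Y(O, Q) = -3 + Q² (Y(O, Q) = -3 + Q*Q = -3 + Q²)
k(m) = 6*m (k(m) = 6*((0 + m) + 0) = 6*(m + 0) = 6*m)
g(q) = 5 + q (g(q) = 4 + (q/1 + q/q) = 4 + (q*1 + 1) = 4 + (q + 1) = 4 + (1 + q) = 5 + q)
(g(k(Y(1, 2)))*9)*(-6) = ((5 + 6*(-3 + 2²))*9)*(-6) = ((5 + 6*(-3 + 4))*9)*(-6) = ((5 + 6*1)*9)*(-6) = ((5 + 6)*9)*(-6) = (11*9)*(-6) = 99*(-6) = -594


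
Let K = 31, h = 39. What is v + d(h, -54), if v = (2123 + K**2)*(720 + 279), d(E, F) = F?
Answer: 3080862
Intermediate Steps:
v = 3080916 (v = (2123 + 31**2)*(720 + 279) = (2123 + 961)*999 = 3084*999 = 3080916)
v + d(h, -54) = 3080916 - 54 = 3080862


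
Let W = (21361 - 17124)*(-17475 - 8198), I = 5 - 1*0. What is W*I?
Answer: -543882505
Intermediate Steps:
I = 5 (I = 5 + 0 = 5)
W = -108776501 (W = 4237*(-25673) = -108776501)
W*I = -108776501*5 = -543882505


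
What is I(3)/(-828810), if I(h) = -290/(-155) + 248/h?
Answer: -3931/38539665 ≈ -0.00010200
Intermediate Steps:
I(h) = 58/31 + 248/h (I(h) = -290*(-1/155) + 248/h = 58/31 + 248/h)
I(3)/(-828810) = (58/31 + 248/3)/(-828810) = (58/31 + 248*(1/3))*(-1/828810) = (58/31 + 248/3)*(-1/828810) = (7862/93)*(-1/828810) = -3931/38539665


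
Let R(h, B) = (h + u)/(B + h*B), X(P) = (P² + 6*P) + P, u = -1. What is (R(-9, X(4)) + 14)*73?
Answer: 180237/176 ≈ 1024.1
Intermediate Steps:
X(P) = P² + 7*P
R(h, B) = (-1 + h)/(B + B*h) (R(h, B) = (h - 1)/(B + h*B) = (-1 + h)/(B + B*h))
(R(-9, X(4)) + 14)*73 = ((-1 - 9)/(((4*(7 + 4)))*(1 - 9)) + 14)*73 = (-10/((4*11)*(-8)) + 14)*73 = (-⅛*(-10)/44 + 14)*73 = ((1/44)*(-⅛)*(-10) + 14)*73 = (5/176 + 14)*73 = (2469/176)*73 = 180237/176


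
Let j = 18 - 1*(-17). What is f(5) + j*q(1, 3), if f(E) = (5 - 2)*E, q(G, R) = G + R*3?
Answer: 365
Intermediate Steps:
q(G, R) = G + 3*R
j = 35 (j = 18 + 17 = 35)
f(E) = 3*E
f(5) + j*q(1, 3) = 3*5 + 35*(1 + 3*3) = 15 + 35*(1 + 9) = 15 + 35*10 = 15 + 350 = 365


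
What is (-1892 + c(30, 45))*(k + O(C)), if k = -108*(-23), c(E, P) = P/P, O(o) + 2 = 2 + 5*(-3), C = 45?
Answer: -4668879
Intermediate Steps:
O(o) = -15 (O(o) = -2 + (2 + 5*(-3)) = -2 + (2 - 15) = -2 - 13 = -15)
c(E, P) = 1
k = 2484
(-1892 + c(30, 45))*(k + O(C)) = (-1892 + 1)*(2484 - 15) = -1891*2469 = -4668879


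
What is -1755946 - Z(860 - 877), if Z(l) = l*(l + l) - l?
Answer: -1756541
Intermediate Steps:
Z(l) = -l + 2*l² (Z(l) = l*(2*l) - l = 2*l² - l = -l + 2*l²)
-1755946 - Z(860 - 877) = -1755946 - (860 - 877)*(-1 + 2*(860 - 877)) = -1755946 - (-17)*(-1 + 2*(-17)) = -1755946 - (-17)*(-1 - 34) = -1755946 - (-17)*(-35) = -1755946 - 1*595 = -1755946 - 595 = -1756541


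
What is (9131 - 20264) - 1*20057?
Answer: -31190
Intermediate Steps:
(9131 - 20264) - 1*20057 = -11133 - 20057 = -31190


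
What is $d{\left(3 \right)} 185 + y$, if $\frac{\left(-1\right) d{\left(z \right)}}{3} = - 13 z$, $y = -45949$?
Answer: $-24304$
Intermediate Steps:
$d{\left(z \right)} = 39 z$ ($d{\left(z \right)} = - 3 \left(- 13 z\right) = 39 z$)
$d{\left(3 \right)} 185 + y = 39 \cdot 3 \cdot 185 - 45949 = 117 \cdot 185 - 45949 = 21645 - 45949 = -24304$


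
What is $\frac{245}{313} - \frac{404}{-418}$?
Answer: $\frac{114431}{65417} \approx 1.7493$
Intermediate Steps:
$\frac{245}{313} - \frac{404}{-418} = 245 \cdot \frac{1}{313} - - \frac{202}{209} = \frac{245}{313} + \frac{202}{209} = \frac{114431}{65417}$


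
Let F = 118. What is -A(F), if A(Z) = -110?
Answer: 110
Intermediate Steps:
-A(F) = -1*(-110) = 110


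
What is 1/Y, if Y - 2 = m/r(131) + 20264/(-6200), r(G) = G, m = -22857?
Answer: -101525/17842948 ≈ -0.0056899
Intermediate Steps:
Y = -17842948/101525 (Y = 2 + (-22857/131 + 20264/(-6200)) = 2 + (-22857*1/131 + 20264*(-1/6200)) = 2 + (-22857/131 - 2533/775) = 2 - 18045998/101525 = -17842948/101525 ≈ -175.75)
1/Y = 1/(-17842948/101525) = -101525/17842948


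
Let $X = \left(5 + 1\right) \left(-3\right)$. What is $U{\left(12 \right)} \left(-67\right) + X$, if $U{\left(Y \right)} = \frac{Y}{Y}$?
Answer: $-85$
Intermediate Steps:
$U{\left(Y \right)} = 1$
$X = -18$ ($X = 6 \left(-3\right) = -18$)
$U{\left(12 \right)} \left(-67\right) + X = 1 \left(-67\right) - 18 = -67 - 18 = -85$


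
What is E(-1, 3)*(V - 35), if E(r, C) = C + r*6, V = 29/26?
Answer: 2643/26 ≈ 101.65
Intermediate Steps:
V = 29/26 (V = 29*(1/26) = 29/26 ≈ 1.1154)
E(r, C) = C + 6*r
E(-1, 3)*(V - 35) = (3 + 6*(-1))*(29/26 - 35) = (3 - 6)*(-881/26) = -3*(-881/26) = 2643/26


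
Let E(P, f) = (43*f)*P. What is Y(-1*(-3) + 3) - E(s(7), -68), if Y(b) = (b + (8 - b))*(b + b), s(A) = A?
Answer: 20564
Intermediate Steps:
E(P, f) = 43*P*f
Y(b) = 16*b (Y(b) = 8*(2*b) = 16*b)
Y(-1*(-3) + 3) - E(s(7), -68) = 16*(-1*(-3) + 3) - 43*7*(-68) = 16*(3 + 3) - 1*(-20468) = 16*6 + 20468 = 96 + 20468 = 20564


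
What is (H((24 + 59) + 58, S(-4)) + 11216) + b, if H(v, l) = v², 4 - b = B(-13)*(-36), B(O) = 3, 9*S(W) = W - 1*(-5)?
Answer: 31209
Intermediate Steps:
S(W) = 5/9 + W/9 (S(W) = (W - 1*(-5))/9 = (W + 5)/9 = (5 + W)/9 = 5/9 + W/9)
b = 112 (b = 4 - 3*(-36) = 4 - 1*(-108) = 4 + 108 = 112)
(H((24 + 59) + 58, S(-4)) + 11216) + b = (((24 + 59) + 58)² + 11216) + 112 = ((83 + 58)² + 11216) + 112 = (141² + 11216) + 112 = (19881 + 11216) + 112 = 31097 + 112 = 31209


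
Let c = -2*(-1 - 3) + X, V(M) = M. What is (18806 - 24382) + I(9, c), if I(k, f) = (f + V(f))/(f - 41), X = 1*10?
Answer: -128284/23 ≈ -5577.6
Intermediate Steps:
X = 10
c = 18 (c = -2*(-1 - 3) + 10 = -2*(-4) + 10 = 8 + 10 = 18)
I(k, f) = 2*f/(-41 + f) (I(k, f) = (f + f)/(f - 41) = (2*f)/(-41 + f) = 2*f/(-41 + f))
(18806 - 24382) + I(9, c) = (18806 - 24382) + 2*18/(-41 + 18) = -5576 + 2*18/(-23) = -5576 + 2*18*(-1/23) = -5576 - 36/23 = -128284/23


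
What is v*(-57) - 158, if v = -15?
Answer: 697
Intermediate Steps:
v*(-57) - 158 = -15*(-57) - 158 = 855 - 158 = 697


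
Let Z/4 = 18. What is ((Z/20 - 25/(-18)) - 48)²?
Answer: 14984641/8100 ≈ 1850.0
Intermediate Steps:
Z = 72 (Z = 4*18 = 72)
((Z/20 - 25/(-18)) - 48)² = ((72/20 - 25/(-18)) - 48)² = ((72*(1/20) - 25*(-1/18)) - 48)² = ((18/5 + 25/18) - 48)² = (449/90 - 48)² = (-3871/90)² = 14984641/8100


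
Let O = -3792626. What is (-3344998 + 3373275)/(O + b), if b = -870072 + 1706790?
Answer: -28277/2955908 ≈ -0.0095663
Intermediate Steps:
b = 836718
(-3344998 + 3373275)/(O + b) = (-3344998 + 3373275)/(-3792626 + 836718) = 28277/(-2955908) = 28277*(-1/2955908) = -28277/2955908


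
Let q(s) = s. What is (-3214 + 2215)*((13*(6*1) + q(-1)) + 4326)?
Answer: -4398597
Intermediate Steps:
(-3214 + 2215)*((13*(6*1) + q(-1)) + 4326) = (-3214 + 2215)*((13*(6*1) - 1) + 4326) = -999*((13*6 - 1) + 4326) = -999*((78 - 1) + 4326) = -999*(77 + 4326) = -999*4403 = -4398597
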